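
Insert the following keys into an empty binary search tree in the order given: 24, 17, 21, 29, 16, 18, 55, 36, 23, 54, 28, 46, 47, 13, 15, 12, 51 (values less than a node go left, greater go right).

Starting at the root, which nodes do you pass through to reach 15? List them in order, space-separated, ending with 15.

24: root
17: left child of 24 (depth 1)
21: right child of 17 (depth 2)
29: right child of 24 (depth 1)
16: left child of 17 (depth 2)
18: left child of 21 (depth 3)
55: right child of 29 (depth 2)
36: left child of 55 (depth 3)
23: right child of 21 (depth 3)
54: right child of 36 (depth 4)
28: left child of 29 (depth 2)
46: left child of 54 (depth 5)
47: right child of 46 (depth 6)
13: left child of 16 (depth 3)
15: right child of 13 (depth 4)
12: left child of 13 (depth 4)
51: right child of 47 (depth 7)

24 17 16 13 15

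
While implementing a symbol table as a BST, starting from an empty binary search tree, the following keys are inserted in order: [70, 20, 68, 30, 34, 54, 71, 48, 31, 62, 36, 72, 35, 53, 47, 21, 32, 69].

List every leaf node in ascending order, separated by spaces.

21 32 35 47 53 62 69 72

70: root
20: left child of 70 (depth 1)
68: right child of 20 (depth 2)
30: left child of 68 (depth 3)
34: right child of 30 (depth 4)
54: right child of 34 (depth 5)
71: right child of 70 (depth 1)
48: left child of 54 (depth 6)
31: left child of 34 (depth 5)
62: right child of 54 (depth 6)
36: left child of 48 (depth 7)
72: right child of 71 (depth 2)
35: left child of 36 (depth 8)
53: right child of 48 (depth 7)
47: right child of 36 (depth 8)
21: left child of 30 (depth 4)
32: right child of 31 (depth 6)
69: right child of 68 (depth 3)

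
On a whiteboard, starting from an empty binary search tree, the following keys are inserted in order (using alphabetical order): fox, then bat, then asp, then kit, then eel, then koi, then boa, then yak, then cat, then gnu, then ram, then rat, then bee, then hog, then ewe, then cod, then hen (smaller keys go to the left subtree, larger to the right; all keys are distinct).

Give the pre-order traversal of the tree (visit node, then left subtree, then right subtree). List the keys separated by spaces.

fox bat asp eel boa bee cat cod ewe kit gnu hog hen koi yak ram rat

Resulting structure (node: left, right):
  fox: L=bat, R=kit
  bat: L=asp, R=eel
  asp: L=–, R=–
  kit: L=gnu, R=koi
  eel: L=boa, R=ewe
  koi: L=–, R=yak
  boa: L=bee, R=cat
  yak: L=ram, R=–
  cat: L=–, R=cod
  gnu: L=–, R=hog
  ram: L=–, R=rat
  rat: L=–, R=–
  bee: L=–, R=–
  hog: L=hen, R=–
  ewe: L=–, R=–
  cod: L=–, R=–
  hen: L=–, R=–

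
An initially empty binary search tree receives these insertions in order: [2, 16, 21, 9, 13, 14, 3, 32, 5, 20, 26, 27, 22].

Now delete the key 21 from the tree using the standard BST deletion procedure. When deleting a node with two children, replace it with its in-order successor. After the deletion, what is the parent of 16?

2

Insert 2: tree is empty, so 2 becomes the root.
Insert 16: 16 > 2 → go right. Place as right child of 2.
Insert 21: 21 > 2 → go right; 21 > 16 → go right. Place as right child of 16.
Insert 9: 9 > 2 → go right; 9 < 16 → go left. Place as left child of 16.
Insert 13: 13 > 2 → go right; 13 < 16 → go left; 13 > 9 → go right. Place as right child of 9.
Insert 14: 14 > 2 → go right; 14 < 16 → go left; 14 > 9 → go right; 14 > 13 → go right. Place as right child of 13.
Insert 3: 3 > 2 → go right; 3 < 16 → go left; 3 < 9 → go left. Place as left child of 9.
Insert 32: 32 > 2 → go right; 32 > 16 → go right; 32 > 21 → go right. Place as right child of 21.
Insert 5: 5 > 2 → go right; 5 < 16 → go left; 5 < 9 → go left; 5 > 3 → go right. Place as right child of 3.
Insert 20: 20 > 2 → go right; 20 > 16 → go right; 20 < 21 → go left. Place as left child of 21.
Insert 26: 26 > 2 → go right; 26 > 16 → go right; 26 > 21 → go right; 26 < 32 → go left. Place as left child of 32.
Insert 27: 27 > 2 → go right; 27 > 16 → go right; 27 > 21 → go right; 27 < 32 → go left; 27 > 26 → go right. Place as right child of 26.
Insert 22: 22 > 2 → go right; 22 > 16 → go right; 22 > 21 → go right; 22 < 32 → go left; 22 < 26 → go left. Place as left child of 26.

Delete 21 (two children — replace with in-order successor).
After deletion, 16's parent is 2.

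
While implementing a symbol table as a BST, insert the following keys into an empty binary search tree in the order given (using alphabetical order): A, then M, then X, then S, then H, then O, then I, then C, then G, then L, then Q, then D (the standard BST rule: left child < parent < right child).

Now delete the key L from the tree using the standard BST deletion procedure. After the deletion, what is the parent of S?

A: root
M: right child of A (depth 1)
X: right child of M (depth 2)
S: left child of X (depth 3)
H: left child of M (depth 2)
O: left child of S (depth 4)
I: right child of H (depth 3)
C: left child of H (depth 3)
G: right child of C (depth 4)
L: right child of I (depth 4)
Q: right child of O (depth 5)
D: left child of G (depth 5)

Delete L (at most one child — splice it out).
After deletion, S's parent is X.

X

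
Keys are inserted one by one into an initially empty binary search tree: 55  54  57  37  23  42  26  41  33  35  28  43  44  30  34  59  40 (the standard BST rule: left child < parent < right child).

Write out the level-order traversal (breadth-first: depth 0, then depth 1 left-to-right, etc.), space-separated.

55 54 57 37 59 23 42 26 41 43 33 40 44 28 35 30 34

Insert 55: tree is empty, so 55 becomes the root.
Insert 54: 54 < 55 → go left. Place as left child of 55.
Insert 57: 57 > 55 → go right. Place as right child of 55.
Insert 37: 37 < 55 → go left; 37 < 54 → go left. Place as left child of 54.
Insert 23: 23 < 55 → go left; 23 < 54 → go left; 23 < 37 → go left. Place as left child of 37.
Insert 42: 42 < 55 → go left; 42 < 54 → go left; 42 > 37 → go right. Place as right child of 37.
Insert 26: 26 < 55 → go left; 26 < 54 → go left; 26 < 37 → go left; 26 > 23 → go right. Place as right child of 23.
Insert 41: 41 < 55 → go left; 41 < 54 → go left; 41 > 37 → go right; 41 < 42 → go left. Place as left child of 42.
Insert 33: 33 < 55 → go left; 33 < 54 → go left; 33 < 37 → go left; 33 > 23 → go right; 33 > 26 → go right. Place as right child of 26.
Insert 35: 35 < 55 → go left; 35 < 54 → go left; 35 < 37 → go left; 35 > 23 → go right; 35 > 26 → go right; 35 > 33 → go right. Place as right child of 33.
Insert 28: 28 < 55 → go left; 28 < 54 → go left; 28 < 37 → go left; 28 > 23 → go right; 28 > 26 → go right; 28 < 33 → go left. Place as left child of 33.
Insert 43: 43 < 55 → go left; 43 < 54 → go left; 43 > 37 → go right; 43 > 42 → go right. Place as right child of 42.
Insert 44: 44 < 55 → go left; 44 < 54 → go left; 44 > 37 → go right; 44 > 42 → go right; 44 > 43 → go right. Place as right child of 43.
Insert 30: 30 < 55 → go left; 30 < 54 → go left; 30 < 37 → go left; 30 > 23 → go right; 30 > 26 → go right; 30 < 33 → go left; 30 > 28 → go right. Place as right child of 28.
Insert 34: 34 < 55 → go left; 34 < 54 → go left; 34 < 37 → go left; 34 > 23 → go right; 34 > 26 → go right; 34 > 33 → go right; 34 < 35 → go left. Place as left child of 35.
Insert 59: 59 > 55 → go right; 59 > 57 → go right. Place as right child of 57.
Insert 40: 40 < 55 → go left; 40 < 54 → go left; 40 > 37 → go right; 40 < 42 → go left; 40 < 41 → go left. Place as left child of 41.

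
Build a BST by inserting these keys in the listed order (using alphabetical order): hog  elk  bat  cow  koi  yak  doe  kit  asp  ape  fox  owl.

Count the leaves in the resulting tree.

5

Insert hog: tree is empty, so hog becomes the root.
Insert elk: elk < hog → go left. Place as left child of hog.
Insert bat: bat < hog → go left; bat < elk → go left. Place as left child of elk.
Insert cow: cow < hog → go left; cow < elk → go left; cow > bat → go right. Place as right child of bat.
Insert koi: koi > hog → go right. Place as right child of hog.
Insert yak: yak > hog → go right; yak > koi → go right. Place as right child of koi.
Insert doe: doe < hog → go left; doe < elk → go left; doe > bat → go right; doe > cow → go right. Place as right child of cow.
Insert kit: kit > hog → go right; kit < koi → go left. Place as left child of koi.
Insert asp: asp < hog → go left; asp < elk → go left; asp < bat → go left. Place as left child of bat.
Insert ape: ape < hog → go left; ape < elk → go left; ape < bat → go left; ape < asp → go left. Place as left child of asp.
Insert fox: fox < hog → go left; fox > elk → go right. Place as right child of elk.
Insert owl: owl > hog → go right; owl > koi → go right; owl < yak → go left. Place as left child of yak.

Leaves: ape, doe, fox, kit, owl — 5 in total.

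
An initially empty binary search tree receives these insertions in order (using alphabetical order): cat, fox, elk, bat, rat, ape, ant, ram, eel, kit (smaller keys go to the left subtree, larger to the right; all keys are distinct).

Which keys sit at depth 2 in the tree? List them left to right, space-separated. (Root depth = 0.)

ape elk rat

Resulting structure (node: left, right):
  cat: L=bat, R=fox
  fox: L=elk, R=rat
  elk: L=eel, R=–
  bat: L=ape, R=–
  rat: L=ram, R=–
  ape: L=ant, R=–
  ant: L=–, R=–
  ram: L=kit, R=–
  eel: L=–, R=–
  kit: L=–, R=–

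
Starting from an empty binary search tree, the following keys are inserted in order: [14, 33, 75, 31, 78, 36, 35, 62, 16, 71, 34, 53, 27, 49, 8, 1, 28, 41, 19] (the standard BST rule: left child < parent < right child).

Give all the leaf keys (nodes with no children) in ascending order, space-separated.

1 19 28 34 41 71 78

14: root
33: right child of 14 (depth 1)
75: right child of 33 (depth 2)
31: left child of 33 (depth 2)
78: right child of 75 (depth 3)
36: left child of 75 (depth 3)
35: left child of 36 (depth 4)
62: right child of 36 (depth 4)
16: left child of 31 (depth 3)
71: right child of 62 (depth 5)
34: left child of 35 (depth 5)
53: left child of 62 (depth 5)
27: right child of 16 (depth 4)
49: left child of 53 (depth 6)
8: left child of 14 (depth 1)
1: left child of 8 (depth 2)
28: right child of 27 (depth 5)
41: left child of 49 (depth 7)
19: left child of 27 (depth 5)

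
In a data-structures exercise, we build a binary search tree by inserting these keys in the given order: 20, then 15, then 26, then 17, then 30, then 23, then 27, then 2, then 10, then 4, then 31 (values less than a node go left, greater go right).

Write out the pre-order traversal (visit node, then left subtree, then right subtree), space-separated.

20 15 2 10 4 17 26 23 30 27 31

20: root
15: left child of 20 (depth 1)
26: right child of 20 (depth 1)
17: right child of 15 (depth 2)
30: right child of 26 (depth 2)
23: left child of 26 (depth 2)
27: left child of 30 (depth 3)
2: left child of 15 (depth 2)
10: right child of 2 (depth 3)
4: left child of 10 (depth 4)
31: right child of 30 (depth 3)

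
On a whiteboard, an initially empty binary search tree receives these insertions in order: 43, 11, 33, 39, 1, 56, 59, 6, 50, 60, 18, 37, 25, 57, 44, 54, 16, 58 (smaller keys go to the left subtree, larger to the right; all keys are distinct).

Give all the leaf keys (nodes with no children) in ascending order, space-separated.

6 16 25 37 44 54 58 60

Insert 43: tree is empty, so 43 becomes the root.
Insert 11: 11 < 43 → go left. Place as left child of 43.
Insert 33: 33 < 43 → go left; 33 > 11 → go right. Place as right child of 11.
Insert 39: 39 < 43 → go left; 39 > 11 → go right; 39 > 33 → go right. Place as right child of 33.
Insert 1: 1 < 43 → go left; 1 < 11 → go left. Place as left child of 11.
Insert 56: 56 > 43 → go right. Place as right child of 43.
Insert 59: 59 > 43 → go right; 59 > 56 → go right. Place as right child of 56.
Insert 6: 6 < 43 → go left; 6 < 11 → go left; 6 > 1 → go right. Place as right child of 1.
Insert 50: 50 > 43 → go right; 50 < 56 → go left. Place as left child of 56.
Insert 60: 60 > 43 → go right; 60 > 56 → go right; 60 > 59 → go right. Place as right child of 59.
Insert 18: 18 < 43 → go left; 18 > 11 → go right; 18 < 33 → go left. Place as left child of 33.
Insert 37: 37 < 43 → go left; 37 > 11 → go right; 37 > 33 → go right; 37 < 39 → go left. Place as left child of 39.
Insert 25: 25 < 43 → go left; 25 > 11 → go right; 25 < 33 → go left; 25 > 18 → go right. Place as right child of 18.
Insert 57: 57 > 43 → go right; 57 > 56 → go right; 57 < 59 → go left. Place as left child of 59.
Insert 44: 44 > 43 → go right; 44 < 56 → go left; 44 < 50 → go left. Place as left child of 50.
Insert 54: 54 > 43 → go right; 54 < 56 → go left; 54 > 50 → go right. Place as right child of 50.
Insert 16: 16 < 43 → go left; 16 > 11 → go right; 16 < 33 → go left; 16 < 18 → go left. Place as left child of 18.
Insert 58: 58 > 43 → go right; 58 > 56 → go right; 58 < 59 → go left; 58 > 57 → go right. Place as right child of 57.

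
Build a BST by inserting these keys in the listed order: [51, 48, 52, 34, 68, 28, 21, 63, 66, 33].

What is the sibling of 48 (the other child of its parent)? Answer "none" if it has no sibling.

52

Insert 51: tree is empty, so 51 becomes the root.
Insert 48: 48 < 51 → go left. Place as left child of 51.
Insert 52: 52 > 51 → go right. Place as right child of 51.
Insert 34: 34 < 51 → go left; 34 < 48 → go left. Place as left child of 48.
Insert 68: 68 > 51 → go right; 68 > 52 → go right. Place as right child of 52.
Insert 28: 28 < 51 → go left; 28 < 48 → go left; 28 < 34 → go left. Place as left child of 34.
Insert 21: 21 < 51 → go left; 21 < 48 → go left; 21 < 34 → go left; 21 < 28 → go left. Place as left child of 28.
Insert 63: 63 > 51 → go right; 63 > 52 → go right; 63 < 68 → go left. Place as left child of 68.
Insert 66: 66 > 51 → go right; 66 > 52 → go right; 66 < 68 → go left; 66 > 63 → go right. Place as right child of 63.
Insert 33: 33 < 51 → go left; 33 < 48 → go left; 33 < 34 → go left; 33 > 28 → go right. Place as right child of 28.

48's parent is 51; the other child of 51 is 52.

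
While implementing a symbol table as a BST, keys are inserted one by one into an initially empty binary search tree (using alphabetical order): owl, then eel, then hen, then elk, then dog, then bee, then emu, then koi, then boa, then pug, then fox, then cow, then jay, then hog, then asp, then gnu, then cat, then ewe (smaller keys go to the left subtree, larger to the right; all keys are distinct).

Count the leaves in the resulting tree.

owl: root
eel: left child of owl (depth 1)
hen: right child of eel (depth 2)
elk: left child of hen (depth 3)
dog: left child of eel (depth 2)
bee: left child of dog (depth 3)
emu: right child of elk (depth 4)
koi: right child of hen (depth 3)
boa: right child of bee (depth 4)
pug: right child of owl (depth 1)
fox: right child of emu (depth 5)
cow: right child of boa (depth 5)
jay: left child of koi (depth 4)
hog: left child of jay (depth 5)
asp: left child of bee (depth 4)
gnu: right child of fox (depth 6)
cat: left child of cow (depth 6)
ewe: left child of fox (depth 6)

Leaves: asp, cat, ewe, gnu, hog, pug — 6 in total.

6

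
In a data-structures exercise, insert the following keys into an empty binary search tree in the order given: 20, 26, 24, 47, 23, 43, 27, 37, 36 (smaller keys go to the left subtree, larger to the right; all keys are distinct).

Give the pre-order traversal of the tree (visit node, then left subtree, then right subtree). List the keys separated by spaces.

Insert 20: tree is empty, so 20 becomes the root.
Insert 26: 26 > 20 → go right. Place as right child of 20.
Insert 24: 24 > 20 → go right; 24 < 26 → go left. Place as left child of 26.
Insert 47: 47 > 20 → go right; 47 > 26 → go right. Place as right child of 26.
Insert 23: 23 > 20 → go right; 23 < 26 → go left; 23 < 24 → go left. Place as left child of 24.
Insert 43: 43 > 20 → go right; 43 > 26 → go right; 43 < 47 → go left. Place as left child of 47.
Insert 27: 27 > 20 → go right; 27 > 26 → go right; 27 < 47 → go left; 27 < 43 → go left. Place as left child of 43.
Insert 37: 37 > 20 → go right; 37 > 26 → go right; 37 < 47 → go left; 37 < 43 → go left; 37 > 27 → go right. Place as right child of 27.
Insert 36: 36 > 20 → go right; 36 > 26 → go right; 36 < 47 → go left; 36 < 43 → go left; 36 > 27 → go right; 36 < 37 → go left. Place as left child of 37.

20 26 24 23 47 43 27 37 36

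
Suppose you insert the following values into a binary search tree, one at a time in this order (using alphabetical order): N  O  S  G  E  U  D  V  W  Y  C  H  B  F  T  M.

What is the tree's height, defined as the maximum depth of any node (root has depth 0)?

6

N: root
O: right child of N (depth 1)
S: right child of O (depth 2)
G: left child of N (depth 1)
E: left child of G (depth 2)
U: right child of S (depth 3)
D: left child of E (depth 3)
V: right child of U (depth 4)
W: right child of V (depth 5)
Y: right child of W (depth 6)
C: left child of D (depth 4)
H: right child of G (depth 2)
B: left child of C (depth 5)
F: right child of E (depth 3)
T: left child of U (depth 4)
M: right child of H (depth 3)

The deepest node is Y at depth 6.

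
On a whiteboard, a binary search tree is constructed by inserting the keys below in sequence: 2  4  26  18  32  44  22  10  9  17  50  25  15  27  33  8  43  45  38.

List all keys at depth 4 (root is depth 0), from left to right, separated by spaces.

10 22 27 44

Insert 2: tree is empty, so 2 becomes the root.
Insert 4: 4 > 2 → go right. Place as right child of 2.
Insert 26: 26 > 2 → go right; 26 > 4 → go right. Place as right child of 4.
Insert 18: 18 > 2 → go right; 18 > 4 → go right; 18 < 26 → go left. Place as left child of 26.
Insert 32: 32 > 2 → go right; 32 > 4 → go right; 32 > 26 → go right. Place as right child of 26.
Insert 44: 44 > 2 → go right; 44 > 4 → go right; 44 > 26 → go right; 44 > 32 → go right. Place as right child of 32.
Insert 22: 22 > 2 → go right; 22 > 4 → go right; 22 < 26 → go left; 22 > 18 → go right. Place as right child of 18.
Insert 10: 10 > 2 → go right; 10 > 4 → go right; 10 < 26 → go left; 10 < 18 → go left. Place as left child of 18.
Insert 9: 9 > 2 → go right; 9 > 4 → go right; 9 < 26 → go left; 9 < 18 → go left; 9 < 10 → go left. Place as left child of 10.
Insert 17: 17 > 2 → go right; 17 > 4 → go right; 17 < 26 → go left; 17 < 18 → go left; 17 > 10 → go right. Place as right child of 10.
Insert 50: 50 > 2 → go right; 50 > 4 → go right; 50 > 26 → go right; 50 > 32 → go right; 50 > 44 → go right. Place as right child of 44.
Insert 25: 25 > 2 → go right; 25 > 4 → go right; 25 < 26 → go left; 25 > 18 → go right; 25 > 22 → go right. Place as right child of 22.
Insert 15: 15 > 2 → go right; 15 > 4 → go right; 15 < 26 → go left; 15 < 18 → go left; 15 > 10 → go right; 15 < 17 → go left. Place as left child of 17.
Insert 27: 27 > 2 → go right; 27 > 4 → go right; 27 > 26 → go right; 27 < 32 → go left. Place as left child of 32.
Insert 33: 33 > 2 → go right; 33 > 4 → go right; 33 > 26 → go right; 33 > 32 → go right; 33 < 44 → go left. Place as left child of 44.
Insert 8: 8 > 2 → go right; 8 > 4 → go right; 8 < 26 → go left; 8 < 18 → go left; 8 < 10 → go left; 8 < 9 → go left. Place as left child of 9.
Insert 43: 43 > 2 → go right; 43 > 4 → go right; 43 > 26 → go right; 43 > 32 → go right; 43 < 44 → go left; 43 > 33 → go right. Place as right child of 33.
Insert 45: 45 > 2 → go right; 45 > 4 → go right; 45 > 26 → go right; 45 > 32 → go right; 45 > 44 → go right; 45 < 50 → go left. Place as left child of 50.
Insert 38: 38 > 2 → go right; 38 > 4 → go right; 38 > 26 → go right; 38 > 32 → go right; 38 < 44 → go left; 38 > 33 → go right; 38 < 43 → go left. Place as left child of 43.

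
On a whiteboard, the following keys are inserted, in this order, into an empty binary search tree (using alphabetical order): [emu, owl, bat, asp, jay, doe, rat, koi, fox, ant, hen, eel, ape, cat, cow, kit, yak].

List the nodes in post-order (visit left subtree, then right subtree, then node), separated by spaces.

Resulting structure (node: left, right):
  emu: L=bat, R=owl
  owl: L=jay, R=rat
  bat: L=asp, R=doe
  asp: L=ant, R=–
  jay: L=fox, R=koi
  doe: L=cat, R=eel
  rat: L=–, R=yak
  koi: L=kit, R=–
  fox: L=–, R=hen
  ant: L=–, R=ape
  hen: L=–, R=–
  eel: L=–, R=–
  ape: L=–, R=–
  cat: L=–, R=cow
  cow: L=–, R=–
  kit: L=–, R=–
  yak: L=–, R=–

ape ant asp cow cat eel doe bat hen fox kit koi jay yak rat owl emu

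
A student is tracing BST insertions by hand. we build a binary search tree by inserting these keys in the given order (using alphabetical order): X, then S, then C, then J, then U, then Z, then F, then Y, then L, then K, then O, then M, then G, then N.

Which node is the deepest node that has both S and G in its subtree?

S

Insert X: tree is empty, so X becomes the root.
Insert S: S < X → go left. Place as left child of X.
Insert C: C < X → go left; C < S → go left. Place as left child of S.
Insert J: J < X → go left; J < S → go left; J > C → go right. Place as right child of C.
Insert U: U < X → go left; U > S → go right. Place as right child of S.
Insert Z: Z > X → go right. Place as right child of X.
Insert F: F < X → go left; F < S → go left; F > C → go right; F < J → go left. Place as left child of J.
Insert Y: Y > X → go right; Y < Z → go left. Place as left child of Z.
Insert L: L < X → go left; L < S → go left; L > C → go right; L > J → go right. Place as right child of J.
Insert K: K < X → go left; K < S → go left; K > C → go right; K > J → go right; K < L → go left. Place as left child of L.
Insert O: O < X → go left; O < S → go left; O > C → go right; O > J → go right; O > L → go right. Place as right child of L.
Insert M: M < X → go left; M < S → go left; M > C → go right; M > J → go right; M > L → go right; M < O → go left. Place as left child of O.
Insert G: G < X → go left; G < S → go left; G > C → go right; G < J → go left; G > F → go right. Place as right child of F.
Insert N: N < X → go left; N < S → go left; N > C → go right; N > J → go right; N > L → go right; N < O → go left; N > M → go right. Place as right child of M.

Path to S: X → S
Path to G: X → S → C → J → F → G
S lies on both paths and is an ancestor of the other node.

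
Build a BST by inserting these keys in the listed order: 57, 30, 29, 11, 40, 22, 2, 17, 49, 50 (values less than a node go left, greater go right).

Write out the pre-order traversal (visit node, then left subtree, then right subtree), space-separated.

57 30 29 11 2 22 17 40 49 50

Insert 57: tree is empty, so 57 becomes the root.
Insert 30: 30 < 57 → go left. Place as left child of 57.
Insert 29: 29 < 57 → go left; 29 < 30 → go left. Place as left child of 30.
Insert 11: 11 < 57 → go left; 11 < 30 → go left; 11 < 29 → go left. Place as left child of 29.
Insert 40: 40 < 57 → go left; 40 > 30 → go right. Place as right child of 30.
Insert 22: 22 < 57 → go left; 22 < 30 → go left; 22 < 29 → go left; 22 > 11 → go right. Place as right child of 11.
Insert 2: 2 < 57 → go left; 2 < 30 → go left; 2 < 29 → go left; 2 < 11 → go left. Place as left child of 11.
Insert 17: 17 < 57 → go left; 17 < 30 → go left; 17 < 29 → go left; 17 > 11 → go right; 17 < 22 → go left. Place as left child of 22.
Insert 49: 49 < 57 → go left; 49 > 30 → go right; 49 > 40 → go right. Place as right child of 40.
Insert 50: 50 < 57 → go left; 50 > 30 → go right; 50 > 40 → go right; 50 > 49 → go right. Place as right child of 49.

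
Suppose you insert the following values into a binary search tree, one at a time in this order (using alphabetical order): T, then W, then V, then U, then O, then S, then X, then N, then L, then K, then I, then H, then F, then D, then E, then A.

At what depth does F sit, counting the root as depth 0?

Resulting structure (node: left, right):
  T: L=O, R=W
  W: L=V, R=X
  V: L=U, R=–
  U: L=–, R=–
  O: L=N, R=S
  S: L=–, R=–
  X: L=–, R=–
  N: L=L, R=–
  L: L=K, R=–
  K: L=I, R=–
  I: L=H, R=–
  H: L=F, R=–
  F: L=D, R=–
  D: L=A, R=E
  E: L=–, R=–
  A: L=–, R=–

Path to F: T → O → N → L → K → I → H → F, which is 7 edges.

7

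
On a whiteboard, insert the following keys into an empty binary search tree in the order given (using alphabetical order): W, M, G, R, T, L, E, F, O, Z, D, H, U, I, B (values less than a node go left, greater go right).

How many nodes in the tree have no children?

Insert W: tree is empty, so W becomes the root.
Insert M: M < W → go left. Place as left child of W.
Insert G: G < W → go left; G < M → go left. Place as left child of M.
Insert R: R < W → go left; R > M → go right. Place as right child of M.
Insert T: T < W → go left; T > M → go right; T > R → go right. Place as right child of R.
Insert L: L < W → go left; L < M → go left; L > G → go right. Place as right child of G.
Insert E: E < W → go left; E < M → go left; E < G → go left. Place as left child of G.
Insert F: F < W → go left; F < M → go left; F < G → go left; F > E → go right. Place as right child of E.
Insert O: O < W → go left; O > M → go right; O < R → go left. Place as left child of R.
Insert Z: Z > W → go right. Place as right child of W.
Insert D: D < W → go left; D < M → go left; D < G → go left; D < E → go left. Place as left child of E.
Insert H: H < W → go left; H < M → go left; H > G → go right; H < L → go left. Place as left child of L.
Insert U: U < W → go left; U > M → go right; U > R → go right; U > T → go right. Place as right child of T.
Insert I: I < W → go left; I < M → go left; I > G → go right; I < L → go left; I > H → go right. Place as right child of H.
Insert B: B < W → go left; B < M → go left; B < G → go left; B < E → go left; B < D → go left. Place as left child of D.

Leaves: B, F, I, O, U, Z — 6 in total.

6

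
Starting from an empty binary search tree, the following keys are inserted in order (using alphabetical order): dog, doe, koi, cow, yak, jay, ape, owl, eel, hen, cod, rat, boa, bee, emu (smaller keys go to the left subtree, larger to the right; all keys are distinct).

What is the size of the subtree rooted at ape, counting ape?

4

Insert dog: tree is empty, so dog becomes the root.
Insert doe: doe < dog → go left. Place as left child of dog.
Insert koi: koi > dog → go right. Place as right child of dog.
Insert cow: cow < dog → go left; cow < doe → go left. Place as left child of doe.
Insert yak: yak > dog → go right; yak > koi → go right. Place as right child of koi.
Insert jay: jay > dog → go right; jay < koi → go left. Place as left child of koi.
Insert ape: ape < dog → go left; ape < doe → go left; ape < cow → go left. Place as left child of cow.
Insert owl: owl > dog → go right; owl > koi → go right; owl < yak → go left. Place as left child of yak.
Insert eel: eel > dog → go right; eel < koi → go left; eel < jay → go left. Place as left child of jay.
Insert hen: hen > dog → go right; hen < koi → go left; hen < jay → go left; hen > eel → go right. Place as right child of eel.
Insert cod: cod < dog → go left; cod < doe → go left; cod < cow → go left; cod > ape → go right. Place as right child of ape.
Insert rat: rat > dog → go right; rat > koi → go right; rat < yak → go left; rat > owl → go right. Place as right child of owl.
Insert boa: boa < dog → go left; boa < doe → go left; boa < cow → go left; boa > ape → go right; boa < cod → go left. Place as left child of cod.
Insert bee: bee < dog → go left; bee < doe → go left; bee < cow → go left; bee > ape → go right; bee < cod → go left; bee < boa → go left. Place as left child of boa.
Insert emu: emu > dog → go right; emu < koi → go left; emu < jay → go left; emu > eel → go right; emu < hen → go left. Place as left child of hen.

Subtree rooted at ape contains: ape, cod, boa, bee — 4 nodes.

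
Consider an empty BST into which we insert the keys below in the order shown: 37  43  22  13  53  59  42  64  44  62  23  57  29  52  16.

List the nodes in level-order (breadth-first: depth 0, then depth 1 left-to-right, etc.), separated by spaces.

Insert 37: tree is empty, so 37 becomes the root.
Insert 43: 43 > 37 → go right. Place as right child of 37.
Insert 22: 22 < 37 → go left. Place as left child of 37.
Insert 13: 13 < 37 → go left; 13 < 22 → go left. Place as left child of 22.
Insert 53: 53 > 37 → go right; 53 > 43 → go right. Place as right child of 43.
Insert 59: 59 > 37 → go right; 59 > 43 → go right; 59 > 53 → go right. Place as right child of 53.
Insert 42: 42 > 37 → go right; 42 < 43 → go left. Place as left child of 43.
Insert 64: 64 > 37 → go right; 64 > 43 → go right; 64 > 53 → go right; 64 > 59 → go right. Place as right child of 59.
Insert 44: 44 > 37 → go right; 44 > 43 → go right; 44 < 53 → go left. Place as left child of 53.
Insert 62: 62 > 37 → go right; 62 > 43 → go right; 62 > 53 → go right; 62 > 59 → go right; 62 < 64 → go left. Place as left child of 64.
Insert 23: 23 < 37 → go left; 23 > 22 → go right. Place as right child of 22.
Insert 57: 57 > 37 → go right; 57 > 43 → go right; 57 > 53 → go right; 57 < 59 → go left. Place as left child of 59.
Insert 29: 29 < 37 → go left; 29 > 22 → go right; 29 > 23 → go right. Place as right child of 23.
Insert 52: 52 > 37 → go right; 52 > 43 → go right; 52 < 53 → go left; 52 > 44 → go right. Place as right child of 44.
Insert 16: 16 < 37 → go left; 16 < 22 → go left; 16 > 13 → go right. Place as right child of 13.

37 22 43 13 23 42 53 16 29 44 59 52 57 64 62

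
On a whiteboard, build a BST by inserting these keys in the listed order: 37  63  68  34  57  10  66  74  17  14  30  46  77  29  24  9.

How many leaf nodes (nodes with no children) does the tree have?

37: root
63: right child of 37 (depth 1)
68: right child of 63 (depth 2)
34: left child of 37 (depth 1)
57: left child of 63 (depth 2)
10: left child of 34 (depth 2)
66: left child of 68 (depth 3)
74: right child of 68 (depth 3)
17: right child of 10 (depth 3)
14: left child of 17 (depth 4)
30: right child of 17 (depth 4)
46: left child of 57 (depth 3)
77: right child of 74 (depth 4)
29: left child of 30 (depth 5)
24: left child of 29 (depth 6)
9: left child of 10 (depth 3)

Leaves: 9, 14, 24, 46, 66, 77 — 6 in total.

6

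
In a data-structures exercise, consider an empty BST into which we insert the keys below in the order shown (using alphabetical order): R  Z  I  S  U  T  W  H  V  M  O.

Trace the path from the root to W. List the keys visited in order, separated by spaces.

R Z S U W

Insert R: tree is empty, so R becomes the root.
Insert Z: Z > R → go right. Place as right child of R.
Insert I: I < R → go left. Place as left child of R.
Insert S: S > R → go right; S < Z → go left. Place as left child of Z.
Insert U: U > R → go right; U < Z → go left; U > S → go right. Place as right child of S.
Insert T: T > R → go right; T < Z → go left; T > S → go right; T < U → go left. Place as left child of U.
Insert W: W > R → go right; W < Z → go left; W > S → go right; W > U → go right. Place as right child of U.
Insert H: H < R → go left; H < I → go left. Place as left child of I.
Insert V: V > R → go right; V < Z → go left; V > S → go right; V > U → go right; V < W → go left. Place as left child of W.
Insert M: M < R → go left; M > I → go right. Place as right child of I.
Insert O: O < R → go left; O > I → go right; O > M → go right. Place as right child of M.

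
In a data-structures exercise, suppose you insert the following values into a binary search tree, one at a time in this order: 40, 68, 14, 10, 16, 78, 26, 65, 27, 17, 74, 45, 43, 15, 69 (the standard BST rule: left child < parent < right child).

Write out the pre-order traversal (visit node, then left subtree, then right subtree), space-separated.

Insert 40: tree is empty, so 40 becomes the root.
Insert 68: 68 > 40 → go right. Place as right child of 40.
Insert 14: 14 < 40 → go left. Place as left child of 40.
Insert 10: 10 < 40 → go left; 10 < 14 → go left. Place as left child of 14.
Insert 16: 16 < 40 → go left; 16 > 14 → go right. Place as right child of 14.
Insert 78: 78 > 40 → go right; 78 > 68 → go right. Place as right child of 68.
Insert 26: 26 < 40 → go left; 26 > 14 → go right; 26 > 16 → go right. Place as right child of 16.
Insert 65: 65 > 40 → go right; 65 < 68 → go left. Place as left child of 68.
Insert 27: 27 < 40 → go left; 27 > 14 → go right; 27 > 16 → go right; 27 > 26 → go right. Place as right child of 26.
Insert 17: 17 < 40 → go left; 17 > 14 → go right; 17 > 16 → go right; 17 < 26 → go left. Place as left child of 26.
Insert 74: 74 > 40 → go right; 74 > 68 → go right; 74 < 78 → go left. Place as left child of 78.
Insert 45: 45 > 40 → go right; 45 < 68 → go left; 45 < 65 → go left. Place as left child of 65.
Insert 43: 43 > 40 → go right; 43 < 68 → go left; 43 < 65 → go left; 43 < 45 → go left. Place as left child of 45.
Insert 15: 15 < 40 → go left; 15 > 14 → go right; 15 < 16 → go left. Place as left child of 16.
Insert 69: 69 > 40 → go right; 69 > 68 → go right; 69 < 78 → go left; 69 < 74 → go left. Place as left child of 74.

40 14 10 16 15 26 17 27 68 65 45 43 78 74 69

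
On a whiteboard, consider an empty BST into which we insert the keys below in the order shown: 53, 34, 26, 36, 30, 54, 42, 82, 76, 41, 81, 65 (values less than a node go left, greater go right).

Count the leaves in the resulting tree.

53: root
34: left child of 53 (depth 1)
26: left child of 34 (depth 2)
36: right child of 34 (depth 2)
30: right child of 26 (depth 3)
54: right child of 53 (depth 1)
42: right child of 36 (depth 3)
82: right child of 54 (depth 2)
76: left child of 82 (depth 3)
41: left child of 42 (depth 4)
81: right child of 76 (depth 4)
65: left child of 76 (depth 4)

Leaves: 30, 41, 65, 81 — 4 in total.

4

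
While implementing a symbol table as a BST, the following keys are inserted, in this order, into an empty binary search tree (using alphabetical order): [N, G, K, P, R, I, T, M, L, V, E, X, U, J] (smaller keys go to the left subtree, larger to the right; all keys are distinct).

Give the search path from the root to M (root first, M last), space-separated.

N: root
G: left child of N (depth 1)
K: right child of G (depth 2)
P: right child of N (depth 1)
R: right child of P (depth 2)
I: left child of K (depth 3)
T: right child of R (depth 3)
M: right child of K (depth 3)
L: left child of M (depth 4)
V: right child of T (depth 4)
E: left child of G (depth 2)
X: right child of V (depth 5)
U: left child of V (depth 5)
J: right child of I (depth 4)

N G K M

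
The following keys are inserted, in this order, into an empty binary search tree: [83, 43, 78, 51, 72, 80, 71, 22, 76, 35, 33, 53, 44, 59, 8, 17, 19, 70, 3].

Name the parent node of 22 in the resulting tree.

43

83: root
43: left child of 83 (depth 1)
78: right child of 43 (depth 2)
51: left child of 78 (depth 3)
72: right child of 51 (depth 4)
80: right child of 78 (depth 3)
71: left child of 72 (depth 5)
22: left child of 43 (depth 2)
76: right child of 72 (depth 5)
35: right child of 22 (depth 3)
33: left child of 35 (depth 4)
53: left child of 71 (depth 6)
44: left child of 51 (depth 4)
59: right child of 53 (depth 7)
8: left child of 22 (depth 3)
17: right child of 8 (depth 4)
19: right child of 17 (depth 5)
70: right child of 59 (depth 8)
3: left child of 8 (depth 4)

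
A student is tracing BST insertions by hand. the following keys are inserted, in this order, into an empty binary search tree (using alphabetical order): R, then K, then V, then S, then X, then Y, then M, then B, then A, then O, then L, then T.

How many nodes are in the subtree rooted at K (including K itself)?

6

R: root
K: left child of R (depth 1)
V: right child of R (depth 1)
S: left child of V (depth 2)
X: right child of V (depth 2)
Y: right child of X (depth 3)
M: right child of K (depth 2)
B: left child of K (depth 2)
A: left child of B (depth 3)
O: right child of M (depth 3)
L: left child of M (depth 3)
T: right child of S (depth 3)

Subtree rooted at K contains: K, B, A, M, L, O — 6 nodes.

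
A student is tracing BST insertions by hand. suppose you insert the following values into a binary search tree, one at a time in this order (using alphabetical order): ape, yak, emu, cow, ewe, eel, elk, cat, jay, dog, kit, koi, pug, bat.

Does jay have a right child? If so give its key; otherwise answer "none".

ape: root
yak: right child of ape (depth 1)
emu: left child of yak (depth 2)
cow: left child of emu (depth 3)
ewe: right child of emu (depth 3)
eel: right child of cow (depth 4)
elk: right child of eel (depth 5)
cat: left child of cow (depth 4)
jay: right child of ewe (depth 4)
dog: left child of eel (depth 5)
kit: right child of jay (depth 5)
koi: right child of kit (depth 6)
pug: right child of koi (depth 7)
bat: left child of cat (depth 5)

kit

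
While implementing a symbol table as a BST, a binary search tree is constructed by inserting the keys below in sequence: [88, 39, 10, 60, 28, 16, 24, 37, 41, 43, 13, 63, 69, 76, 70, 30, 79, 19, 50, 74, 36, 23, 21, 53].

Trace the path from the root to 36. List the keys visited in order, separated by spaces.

88: root
39: left child of 88 (depth 1)
10: left child of 39 (depth 2)
60: right child of 39 (depth 2)
28: right child of 10 (depth 3)
16: left child of 28 (depth 4)
24: right child of 16 (depth 5)
37: right child of 28 (depth 4)
41: left child of 60 (depth 3)
43: right child of 41 (depth 4)
13: left child of 16 (depth 5)
63: right child of 60 (depth 3)
69: right child of 63 (depth 4)
76: right child of 69 (depth 5)
70: left child of 76 (depth 6)
30: left child of 37 (depth 5)
79: right child of 76 (depth 6)
19: left child of 24 (depth 6)
50: right child of 43 (depth 5)
74: right child of 70 (depth 7)
36: right child of 30 (depth 6)
23: right child of 19 (depth 7)
21: left child of 23 (depth 8)
53: right child of 50 (depth 6)

88 39 10 28 37 30 36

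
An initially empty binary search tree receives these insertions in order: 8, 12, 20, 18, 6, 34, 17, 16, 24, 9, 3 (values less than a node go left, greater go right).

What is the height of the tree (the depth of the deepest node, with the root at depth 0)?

8: root
12: right child of 8 (depth 1)
20: right child of 12 (depth 2)
18: left child of 20 (depth 3)
6: left child of 8 (depth 1)
34: right child of 20 (depth 3)
17: left child of 18 (depth 4)
16: left child of 17 (depth 5)
24: left child of 34 (depth 4)
9: left child of 12 (depth 2)
3: left child of 6 (depth 2)

The deepest node is 16 at depth 5.

5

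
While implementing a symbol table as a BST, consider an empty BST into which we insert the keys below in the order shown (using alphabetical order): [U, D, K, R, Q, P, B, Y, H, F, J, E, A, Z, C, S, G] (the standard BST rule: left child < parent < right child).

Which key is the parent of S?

R

U: root
D: left child of U (depth 1)
K: right child of D (depth 2)
R: right child of K (depth 3)
Q: left child of R (depth 4)
P: left child of Q (depth 5)
B: left child of D (depth 2)
Y: right child of U (depth 1)
H: left child of K (depth 3)
F: left child of H (depth 4)
J: right child of H (depth 4)
E: left child of F (depth 5)
A: left child of B (depth 3)
Z: right child of Y (depth 2)
C: right child of B (depth 3)
S: right child of R (depth 4)
G: right child of F (depth 5)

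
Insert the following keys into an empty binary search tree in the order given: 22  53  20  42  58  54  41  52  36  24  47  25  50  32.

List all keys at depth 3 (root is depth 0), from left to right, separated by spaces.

41 52 54

22: root
53: right child of 22 (depth 1)
20: left child of 22 (depth 1)
42: left child of 53 (depth 2)
58: right child of 53 (depth 2)
54: left child of 58 (depth 3)
41: left child of 42 (depth 3)
52: right child of 42 (depth 3)
36: left child of 41 (depth 4)
24: left child of 36 (depth 5)
47: left child of 52 (depth 4)
25: right child of 24 (depth 6)
50: right child of 47 (depth 5)
32: right child of 25 (depth 7)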